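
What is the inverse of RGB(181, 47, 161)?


Invert: (255-R, 255-G, 255-B)
R: 255-181 = 74
G: 255-47 = 208
B: 255-161 = 94
= RGB(74, 208, 94)


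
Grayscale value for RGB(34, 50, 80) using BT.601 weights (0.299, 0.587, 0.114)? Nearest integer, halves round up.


Gray = 0.299×R + 0.587×G + 0.114×B
Gray = 0.299×34 + 0.587×50 + 0.114×80
Gray = 10.166 + 29.350 + 9.120
Gray = 48.636 → round half up → 49
Gray = 49


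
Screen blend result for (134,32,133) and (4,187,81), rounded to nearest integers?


Screen: C = 255 - (255-A)×(255-B)/255, rounded to nearest integer
R: 255 - (255-134)×(255-4)/255 = 255 - 30371/255 ≈ 255 - 119.102 = 135.898 → 136
G: 255 - (255-32)×(255-187)/255 = 255 - 15164/255 ≈ 255 - 59.467 = 195.533 → 196
B: 255 - (255-133)×(255-81)/255 = 255 - 21228/255 ≈ 255 - 83.247 = 171.753 → 172
= RGB(136, 196, 172)


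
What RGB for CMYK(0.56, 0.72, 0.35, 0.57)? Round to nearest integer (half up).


R = 255 × (1-C) × (1-K) = 255 × 0.44 × 0.43 = 48.246 → 48
G = 255 × (1-M) × (1-K) = 255 × 0.28 × 0.43 = 30.702 → 31
B = 255 × (1-Y) × (1-K) = 255 × 0.65 × 0.43 = 71.2725 → 71
= RGB(48, 31, 71)


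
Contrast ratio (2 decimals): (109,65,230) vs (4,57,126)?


Linearize each sRGB channel c=v/255: c/12.92 if c ≤ 0.04045 else ((c+0.055)/1.055)^2.4
L = 0.2126×R_lin + 0.7152×G_lin + 0.0722×B_lin
Color 1 (109,65,230):
  R=109: 109/255≈0.4275 > 0.04045 → ((0.4275+0.055)/1.055)^2.4 ≈ 0.15293
  G=65: 65/255≈0.2549 > 0.04045 → ((0.2549+0.055)/1.055)^2.4 ≈ 0.05286
  B=230: 230/255≈0.9020 > 0.04045 → ((0.9020+0.055)/1.055)^2.4 ≈ 0.79130
  L1 = 0.2126×0.15293 + 0.7152×0.05286 + 0.0722×0.79130 ≈ 0.12745
Color 2 (4,57,126):
  R=4: 4/255≈0.0157 ≤ 0.04045 → 0.0157/12.92 ≈ 0.00121
  G=57: 57/255≈0.2235 > 0.04045 → ((0.2235+0.055)/1.055)^2.4 ≈ 0.04092
  B=126: 126/255≈0.4941 > 0.04045 → ((0.4941+0.055)/1.055)^2.4 ≈ 0.20864
  L2 = 0.2126×0.00121 + 0.7152×0.04092 + 0.0722×0.20864 ≈ 0.04458
Lighter = 0.12745, Darker = 0.04458
Ratio = (L_lighter + 0.05) / (L_darker + 0.05)
Ratio = (0.12745 + 0.05) / (0.04458 + 0.05) = 0.17745 / 0.09458 ≈ 1.8761
Ratio ≈ 1.88:1


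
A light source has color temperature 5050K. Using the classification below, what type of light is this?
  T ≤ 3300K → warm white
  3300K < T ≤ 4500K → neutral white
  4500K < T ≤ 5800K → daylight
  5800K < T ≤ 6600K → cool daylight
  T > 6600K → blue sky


Temperature: 5050K
4500K < 5050K ≤ 5800K → daylight
Classification: daylight


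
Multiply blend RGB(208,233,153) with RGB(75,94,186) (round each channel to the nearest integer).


Multiply: C = A×B/255, rounded to nearest integer
R: 208×75/255 = 15600/255 ≈ 61.176 → 61
G: 233×94/255 = 21902/255 ≈ 85.890 → 86
B: 153×186/255 = 28458/255 ≈ 111.600 → 112
= RGB(61, 86, 112)


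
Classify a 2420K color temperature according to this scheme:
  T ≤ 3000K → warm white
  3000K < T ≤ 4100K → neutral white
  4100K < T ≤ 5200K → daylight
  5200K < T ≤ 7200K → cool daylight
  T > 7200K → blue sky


Temperature: 2420K
2420K ≤ 3000K → warm white
Classification: warm white


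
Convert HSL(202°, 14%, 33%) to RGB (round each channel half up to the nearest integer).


H=202°, S=0.14, L=0.33
C = (1-|2L-1|)×S = (1-|-0.34|)×0.14 = 0.0924
H' = H/60 = 202/60 ≈ 3.3667; X = C×(1-|H' mod 2 - 1|) = 0.05852
m = L - C/2 = 0.33 - 0.0462 = 0.2838
Sector ⌊H'⌋ = 3 → (R',G',B') = (0.0, 0.05852, 0.0924)
RGB = ((R'+m)×255, (G'+m)×255, (B'+m)×255) = (72.369, 87.2916, 95.931)
Round half up → RGB(72, 87, 96)


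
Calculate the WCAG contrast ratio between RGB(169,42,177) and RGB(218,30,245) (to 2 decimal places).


Linearize each sRGB channel c=v/255: c/12.92 if c ≤ 0.04045 else ((c+0.055)/1.055)^2.4
L = 0.2126×R_lin + 0.7152×G_lin + 0.0722×B_lin
Color 1 (169,42,177):
  R=169: 169/255≈0.6627 > 0.04045 → ((0.6627+0.055)/1.055)^2.4 ≈ 0.39676
  G=42: 42/255≈0.1647 > 0.04045 → ((0.1647+0.055)/1.055)^2.4 ≈ 0.02315
  B=177: 177/255≈0.6941 > 0.04045 → ((0.6941+0.055)/1.055)^2.4 ≈ 0.43966
  L1 = 0.2126×0.39676 + 0.7152×0.02315 + 0.0722×0.43966 ≈ 0.13265
Color 2 (218,30,245):
  R=218: 218/255≈0.8549 > 0.04045 → ((0.8549+0.055)/1.055)^2.4 ≈ 0.70110
  G=30: 30/255≈0.1176 > 0.04045 → ((0.1176+0.055)/1.055)^2.4 ≈ 0.01298
  B=245: 245/255≈0.9608 > 0.04045 → ((0.9608+0.055)/1.055)^2.4 ≈ 0.91310
  L2 = 0.2126×0.70110 + 0.7152×0.01298 + 0.0722×0.91310 ≈ 0.22427
Lighter = 0.22427, Darker = 0.13265
Ratio = (L_lighter + 0.05) / (L_darker + 0.05)
Ratio = (0.22427 + 0.05) / (0.13265 + 0.05) = 0.27427 / 0.18265 ≈ 1.5016
Ratio ≈ 1.50:1


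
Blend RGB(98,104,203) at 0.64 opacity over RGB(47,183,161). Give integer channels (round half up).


C = α×F + (1-α)×B, with 1-α = 0.36
R: 0.64×98 + 0.36×47 = 62.72 + 16.92 = 79.64 → 80
G: 0.64×104 + 0.36×183 = 66.56 + 65.88 = 132.44 → 132
B: 0.64×203 + 0.36×161 = 129.92 + 57.96 = 187.88 → 188
= RGB(80, 132, 188)


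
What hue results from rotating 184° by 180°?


New hue = (H + rotation) mod 360
New hue = (184 + 180) mod 360
= 364 mod 360
= 4°


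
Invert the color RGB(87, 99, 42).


Invert: (255-R, 255-G, 255-B)
R: 255-87 = 168
G: 255-99 = 156
B: 255-42 = 213
= RGB(168, 156, 213)


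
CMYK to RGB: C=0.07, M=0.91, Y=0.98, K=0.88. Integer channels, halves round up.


R = 255 × (1-C) × (1-K) = 255 × 0.93 × 0.12 = 28.458 → 28
G = 255 × (1-M) × (1-K) = 255 × 0.09 × 0.12 = 2.754 → 3
B = 255 × (1-Y) × (1-K) = 255 × 0.02 × 0.12 = 0.612 → 1
= RGB(28, 3, 1)


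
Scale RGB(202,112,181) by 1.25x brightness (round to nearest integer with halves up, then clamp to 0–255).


Multiply each channel by 1.25, round half up, clamp to [0, 255]
R: 202×1.25 = 252.5 → round → 253
G: 112×1.25 = 140
B: 181×1.25 = 226.25 → round → 226
= RGB(253, 140, 226)


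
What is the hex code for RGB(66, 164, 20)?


R = 66 → 42 (hex)
G = 164 → A4 (hex)
B = 20 → 14 (hex)
Hex = #42A414


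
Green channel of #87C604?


Color: #87C604
R = 87 = 135
G = C6 = 198
B = 04 = 4
Green = 198


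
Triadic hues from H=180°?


Triadic: equally spaced at 120° intervals
H1 = 180°
H2 = (180 + 120) mod 360 = 300°
H3 = (180 + 240) mod 360 = 60°
Triadic = 180°, 300°, 60°


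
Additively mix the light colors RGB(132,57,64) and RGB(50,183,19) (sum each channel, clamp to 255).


Additive: each channel = min(255, C₁+C₂)
R: 132+50 = 182 → 182
G: 57+183 = 240 → 240
B: 64+19 = 83 → 83
= RGB(182, 240, 83)


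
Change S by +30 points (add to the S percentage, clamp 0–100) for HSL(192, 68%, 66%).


Original S = 68%
Adjustment = +30 percentage points
New S = 68 + (30) = 98
Clamp to [0, 100] → 98
= HSL(192°, 98%, 66%)


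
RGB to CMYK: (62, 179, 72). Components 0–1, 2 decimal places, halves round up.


R'=62/255≈0.2431, G'=179/255≈0.7020, B'=72/255≈0.2824
K = 1 - max(R',G',B') = 1 - 179/255 = 76/255 = 0.29803… → 0.30
(1-R'-K)/(1-K) simplifies to (max-R)/max with max = 179:
C = (179-62)/179 = 117/179 = 0.65363… → 0.65
M = (179-179)/179 = 0/179 = 0 → 0.00
Y = (179-72)/179 = 107/179 = 0.59776… → 0.60
= CMYK(0.65, 0.00, 0.60, 0.30)


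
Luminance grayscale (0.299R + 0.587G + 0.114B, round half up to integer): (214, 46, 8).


Gray = 0.299×R + 0.587×G + 0.114×B
Gray = 0.299×214 + 0.587×46 + 0.114×8
Gray = 63.986 + 27.002 + 0.912
Gray = 91.900 → round half up → 92
Gray = 92


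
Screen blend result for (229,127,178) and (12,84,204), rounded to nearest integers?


Screen: C = 255 - (255-A)×(255-B)/255, rounded to nearest integer
R: 255 - (255-229)×(255-12)/255 = 255 - 6318/255 ≈ 255 - 24.776 = 230.224 → 230
G: 255 - (255-127)×(255-84)/255 = 255 - 21888/255 ≈ 255 - 85.835 = 169.165 → 169
B: 255 - (255-178)×(255-204)/255 = 255 - 3927/255 ≈ 255 - 15.400 = 239.600 → 240
= RGB(230, 169, 240)


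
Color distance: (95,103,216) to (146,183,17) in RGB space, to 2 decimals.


d = √[(R₁-R₂)² + (G₁-G₂)² + (B₁-B₂)²]
d = √[(95-146)² + (103-183)² + (216-17)²]
d = √[2601 + 6400 + 39601]
d = √48602
d ≈ 220.46


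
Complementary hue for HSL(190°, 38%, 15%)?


Complement = opposite side of color wheel = hue + 180°
H' = (190 + 180) mod 360 = 10°
S and L unchanged.
= HSL(10°, 38%, 15%)


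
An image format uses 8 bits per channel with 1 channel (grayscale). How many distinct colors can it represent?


Total bits = 8 bits/channel × 1 channels = 8 bits
Distinct colors = 2^8
= 256 colors


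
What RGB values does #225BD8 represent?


22 → 34 (R)
5B → 91 (G)
D8 → 216 (B)
= RGB(34, 91, 216)


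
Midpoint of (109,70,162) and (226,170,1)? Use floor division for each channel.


Midpoint: each channel = ⌊(C₁+C₂)/2⌋
R: ⌊(109+226)/2⌋ = 167
G: ⌊(70+170)/2⌋ = 120
B: ⌊(162+1)/2⌋ = 81
= RGB(167, 120, 81)


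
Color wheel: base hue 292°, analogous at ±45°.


Base hue: 292°
Left analog: (292 - 45) mod 360 = 247°
Right analog: (292 + 45) mod 360 = 337°
Analogous hues = 247° and 337°


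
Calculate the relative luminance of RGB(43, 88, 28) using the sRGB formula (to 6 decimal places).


Linearize each channel (sRGB transfer function): c = v/255; c_lin = c/12.92 if c ≤ 0.04045, else ((c+0.055)/1.055)^2.4
  R: 43/255 ≈ 0.168627 > 0.04045 → ((0.168627+0.055)/1.055)^2.4 ≈ 0.024158
  G: 88/255 ≈ 0.345098 > 0.04045 → ((0.345098+0.055)/1.055)^2.4 ≈ 0.097587
  B: 28/255 ≈ 0.109804 > 0.04045 → ((0.109804+0.055)/1.055)^2.4 ≈ 0.011612
R_lin = 0.024158, G_lin = 0.097587, B_lin = 0.011612
L = 0.2126×R + 0.7152×G + 0.0722×B
L = 0.2126×0.024158 + 0.7152×0.097587 + 0.0722×0.011612
L ≈ 0.075769


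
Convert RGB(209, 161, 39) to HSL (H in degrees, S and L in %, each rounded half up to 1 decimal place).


Normalize: R'=209/255≈0.8196, G'=161/255≈0.6314, B'=39/255≈0.1529
Max=209/255, Min=39/255, Δ=Max-Min=170/255
L = (Max+Min)/2 = (209+39)/510 = 248/510 = 0.48627… → L = 48.6%
L ≤ 0.5 → S = Δ/(Max+Min) = 170/(209+39) = 170/248 = 0.68548… → S = 68.5%
(the 1/255 factors cancel in S and H, so raw channel differences can be used)
Max is R' → H = 60 × (((G-B)/Δ) mod 6) = 60 × (((161-39)/170) mod 6)
  122/170 = 0.7176…
  H = 60 × 0.7176… = 43.058…° → H = 43.1°
= HSL(43.1°, 68.5%, 48.6%)


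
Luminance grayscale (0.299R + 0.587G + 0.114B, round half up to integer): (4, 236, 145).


Gray = 0.299×R + 0.587×G + 0.114×B
Gray = 0.299×4 + 0.587×236 + 0.114×145
Gray = 1.196 + 138.532 + 16.530
Gray = 156.258 → round half up → 156
Gray = 156


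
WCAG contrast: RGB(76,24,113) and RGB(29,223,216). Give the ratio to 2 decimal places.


Linearize each sRGB channel c=v/255: c/12.92 if c ≤ 0.04045 else ((c+0.055)/1.055)^2.4
L = 0.2126×R_lin + 0.7152×G_lin + 0.0722×B_lin
Color 1 (76,24,113):
  R=76: 76/255≈0.2980 > 0.04045 → ((0.2980+0.055)/1.055)^2.4 ≈ 0.07227
  G=24: 24/255≈0.0941 > 0.04045 → ((0.0941+0.055)/1.055)^2.4 ≈ 0.00913
  B=113: 113/255≈0.4431 > 0.04045 → ((0.4431+0.055)/1.055)^2.4 ≈ 0.16513
  L1 = 0.2126×0.07227 + 0.7152×0.00913 + 0.0722×0.16513 ≈ 0.03382
Color 2 (29,223,216):
  R=29: 29/255≈0.1137 > 0.04045 → ((0.1137+0.055)/1.055)^2.4 ≈ 0.01229
  G=223: 223/255≈0.8745 > 0.04045 → ((0.8745+0.055)/1.055)^2.4 ≈ 0.73791
  B=216: 216/255≈0.8471 > 0.04045 → ((0.8471+0.055)/1.055)^2.4 ≈ 0.68669
  L2 = 0.2126×0.01229 + 0.7152×0.73791 + 0.0722×0.68669 ≈ 0.57994
Lighter = 0.57994, Darker = 0.03382
Ratio = (L_lighter + 0.05) / (L_darker + 0.05)
Ratio = (0.57994 + 0.05) / (0.03382 + 0.05) = 0.62994 / 0.08382 ≈ 7.5154
Ratio ≈ 7.52:1


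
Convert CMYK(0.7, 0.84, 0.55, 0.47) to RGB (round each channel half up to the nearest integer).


R = 255 × (1-C) × (1-K) = 255 × 0.30 × 0.53 = 40.545 → 41
G = 255 × (1-M) × (1-K) = 255 × 0.16 × 0.53 = 21.624 → 22
B = 255 × (1-Y) × (1-K) = 255 × 0.45 × 0.53 = 60.8175 → 61
= RGB(41, 22, 61)


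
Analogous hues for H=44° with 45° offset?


Base hue: 44°
Left analog: (44 - 45) mod 360 = 359°
Right analog: (44 + 45) mod 360 = 89°
Analogous hues = 359° and 89°


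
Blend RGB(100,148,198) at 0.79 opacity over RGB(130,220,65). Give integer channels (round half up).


C = α×F + (1-α)×B, with 1-α = 0.21
R: 0.79×100 + 0.21×130 = 79.00 + 27.30 = 106.30 → 106
G: 0.79×148 + 0.21×220 = 116.92 + 46.20 = 163.12 → 163
B: 0.79×198 + 0.21×65 = 156.42 + 13.65 = 170.07 → 170
= RGB(106, 163, 170)


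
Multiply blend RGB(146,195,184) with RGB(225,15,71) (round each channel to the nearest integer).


Multiply: C = A×B/255, rounded to nearest integer
R: 146×225/255 = 32850/255 ≈ 128.824 → 129
G: 195×15/255 = 2925/255 ≈ 11.471 → 11
B: 184×71/255 = 13064/255 ≈ 51.231 → 51
= RGB(129, 11, 51)


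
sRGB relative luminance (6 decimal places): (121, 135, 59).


Linearize each channel (sRGB transfer function): c = v/255; c_lin = c/12.92 if c ≤ 0.04045, else ((c+0.055)/1.055)^2.4
  R: 121/255 ≈ 0.474510 > 0.04045 → ((0.474510+0.055)/1.055)^2.4 ≈ 0.191202
  G: 135/255 ≈ 0.529412 > 0.04045 → ((0.529412+0.055)/1.055)^2.4 ≈ 0.242281
  B: 59/255 ≈ 0.231373 > 0.04045 → ((0.231373+0.055)/1.055)^2.4 ≈ 0.043735
R_lin = 0.191202, G_lin = 0.242281, B_lin = 0.043735
L = 0.2126×R + 0.7152×G + 0.0722×B
L = 0.2126×0.191202 + 0.7152×0.242281 + 0.0722×0.043735
L ≈ 0.217087


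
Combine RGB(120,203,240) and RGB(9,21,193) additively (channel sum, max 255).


Additive: each channel = min(255, C₁+C₂)
R: 120+9 = 129 → 129
G: 203+21 = 224 → 224
B: 240+193 = 433 → 255
= RGB(129, 224, 255)


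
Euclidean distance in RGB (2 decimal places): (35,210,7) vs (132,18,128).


d = √[(R₁-R₂)² + (G₁-G₂)² + (B₁-B₂)²]
d = √[(35-132)² + (210-18)² + (7-128)²]
d = √[9409 + 36864 + 14641]
d = √60914
d ≈ 246.81


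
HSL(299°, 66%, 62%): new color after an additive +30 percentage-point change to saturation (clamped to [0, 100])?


Original S = 66%
Adjustment = +30 percentage points
New S = 66 + (30) = 96
Clamp to [0, 100] → 96
= HSL(299°, 96%, 62%)


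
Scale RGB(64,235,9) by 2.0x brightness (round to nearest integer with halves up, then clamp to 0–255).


Multiply each channel by 2.0, round half up, clamp to [0, 255]
R: 64×2.0 = 128
G: 235×2.0 = 470 → clamp → 255
B: 9×2.0 = 18
= RGB(128, 255, 18)


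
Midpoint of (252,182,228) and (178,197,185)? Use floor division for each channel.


Midpoint: each channel = ⌊(C₁+C₂)/2⌋
R: ⌊(252+178)/2⌋ = 215
G: ⌊(182+197)/2⌋ = 189
B: ⌊(228+185)/2⌋ = 206
= RGB(215, 189, 206)


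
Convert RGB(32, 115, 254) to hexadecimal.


R = 32 → 20 (hex)
G = 115 → 73 (hex)
B = 254 → FE (hex)
Hex = #2073FE


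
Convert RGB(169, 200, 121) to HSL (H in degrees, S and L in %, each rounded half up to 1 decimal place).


Normalize: R'=169/255≈0.6627, G'=200/255≈0.7843, B'=121/255≈0.4745
Max=200/255, Min=121/255, Δ=Max-Min=79/255
L = (Max+Min)/2 = (200+121)/510 = 321/510 = 0.62941… → L = 62.9%
L > 0.5 → S = Δ/(2-Max-Min) = 79/(510-200-121) = 79/189 = 0.41798… → S = 41.8%
(the 1/255 factors cancel in S and H, so raw channel differences can be used)
Max is G' → H = 60 × ((B-R)/Δ + 2) = 60 × ((121-169)/79 + 2)
  -48/79 + 2 = -0.6075… + 2 = 1.3924…
  H = 60 × 1.3924… = 83.544…° → H = 83.5°
= HSL(83.5°, 41.8%, 62.9%)


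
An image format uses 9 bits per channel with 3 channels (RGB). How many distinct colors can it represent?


Total bits = 9 bits/channel × 3 channels = 27 bits
Distinct colors = 2^27
= 134,217,728 colors


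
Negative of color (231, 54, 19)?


Invert: (255-R, 255-G, 255-B)
R: 255-231 = 24
G: 255-54 = 201
B: 255-19 = 236
= RGB(24, 201, 236)


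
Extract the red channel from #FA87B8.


Color: #FA87B8
R = FA = 250
G = 87 = 135
B = B8 = 184
Red = 250


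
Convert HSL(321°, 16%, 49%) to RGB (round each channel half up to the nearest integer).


H=321°, S=0.16, L=0.49
C = (1-|2L-1|)×S = (1-|-0.02|)×0.16 = 0.1568
H' = H/60 = 321/60 ≈ 5.3500; X = C×(1-|H' mod 2 - 1|) = 0.10192
m = L - C/2 = 0.49 - 0.0784 = 0.4116
Sector ⌊H'⌋ = 5 → (R',G',B') = (0.1568, 0.0, 0.10192)
RGB = ((R'+m)×255, (G'+m)×255, (B'+m)×255) = (144.942, 104.958, 130.9476)
Round half up → RGB(145, 105, 131)


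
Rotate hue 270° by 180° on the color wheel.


New hue = (H + rotation) mod 360
New hue = (270 + 180) mod 360
= 450 mod 360
= 90°


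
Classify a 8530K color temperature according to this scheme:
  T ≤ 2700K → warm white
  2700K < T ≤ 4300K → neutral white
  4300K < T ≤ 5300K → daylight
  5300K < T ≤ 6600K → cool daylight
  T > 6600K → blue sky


Temperature: 8530K
8530K > 6600K → blue sky
Classification: blue sky


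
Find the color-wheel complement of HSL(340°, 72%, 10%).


Complement = opposite side of color wheel = hue + 180°
H' = (340 + 180) mod 360 = 160°
S and L unchanged.
= HSL(160°, 72%, 10%)


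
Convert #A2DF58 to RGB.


A2 → 162 (R)
DF → 223 (G)
58 → 88 (B)
= RGB(162, 223, 88)


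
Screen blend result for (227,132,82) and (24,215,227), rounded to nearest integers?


Screen: C = 255 - (255-A)×(255-B)/255, rounded to nearest integer
R: 255 - (255-227)×(255-24)/255 = 255 - 6468/255 ≈ 255 - 25.365 = 229.635 → 230
G: 255 - (255-132)×(255-215)/255 = 255 - 4920/255 ≈ 255 - 19.294 = 235.706 → 236
B: 255 - (255-82)×(255-227)/255 = 255 - 4844/255 ≈ 255 - 18.996 = 236.004 → 236
= RGB(230, 236, 236)


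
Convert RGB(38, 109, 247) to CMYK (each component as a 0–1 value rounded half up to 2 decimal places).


R'=38/255≈0.1490, G'=109/255≈0.4275, B'=247/255≈0.9686
K = 1 - max(R',G',B') = 1 - 247/255 = 8/255 = 0.03137… → 0.03
(1-R'-K)/(1-K) simplifies to (max-R)/max with max = 247:
C = (247-38)/247 = 209/247 = 0.84615… → 0.85
M = (247-109)/247 = 138/247 = 0.55870… → 0.56
Y = (247-247)/247 = 0/247 = 0 → 0.00
= CMYK(0.85, 0.56, 0.00, 0.03)


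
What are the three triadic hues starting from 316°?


Triadic: equally spaced at 120° intervals
H1 = 316°
H2 = (316 + 120) mod 360 = 76°
H3 = (316 + 240) mod 360 = 196°
Triadic = 316°, 76°, 196°


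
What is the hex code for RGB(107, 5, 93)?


R = 107 → 6B (hex)
G = 5 → 05 (hex)
B = 93 → 5D (hex)
Hex = #6B055D


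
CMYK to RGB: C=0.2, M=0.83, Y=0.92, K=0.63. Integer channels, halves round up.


R = 255 × (1-C) × (1-K) = 255 × 0.80 × 0.37 = 75.48 → 75
G = 255 × (1-M) × (1-K) = 255 × 0.17 × 0.37 = 16.0395 → 16
B = 255 × (1-Y) × (1-K) = 255 × 0.08 × 0.37 = 7.548 → 8
= RGB(75, 16, 8)


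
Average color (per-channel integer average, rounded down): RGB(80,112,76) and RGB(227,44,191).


Midpoint: each channel = ⌊(C₁+C₂)/2⌋
R: ⌊(80+227)/2⌋ = 153
G: ⌊(112+44)/2⌋ = 78
B: ⌊(76+191)/2⌋ = 133
= RGB(153, 78, 133)


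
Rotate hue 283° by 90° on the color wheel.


New hue = (H + rotation) mod 360
New hue = (283 + 90) mod 360
= 373 mod 360
= 13°


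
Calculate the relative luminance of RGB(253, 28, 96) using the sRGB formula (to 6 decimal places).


Linearize each channel (sRGB transfer function): c = v/255; c_lin = c/12.92 if c ≤ 0.04045, else ((c+0.055)/1.055)^2.4
  R: 253/255 ≈ 0.992157 > 0.04045 → ((0.992157+0.055)/1.055)^2.4 ≈ 0.982251
  G: 28/255 ≈ 0.109804 > 0.04045 → ((0.109804+0.055)/1.055)^2.4 ≈ 0.011612
  B: 96/255 ≈ 0.376471 > 0.04045 → ((0.376471+0.055)/1.055)^2.4 ≈ 0.116971
R_lin = 0.982251, G_lin = 0.011612, B_lin = 0.116971
L = 0.2126×R + 0.7152×G + 0.0722×B
L = 0.2126×0.982251 + 0.7152×0.011612 + 0.0722×0.116971
L ≈ 0.225577


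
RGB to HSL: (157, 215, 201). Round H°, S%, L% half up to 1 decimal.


Normalize: R'=157/255≈0.6157, G'=215/255≈0.8431, B'=201/255≈0.7882
Max=215/255, Min=157/255, Δ=Max-Min=58/255
L = (Max+Min)/2 = (215+157)/510 = 372/510 = 0.72941… → L = 72.9%
L > 0.5 → S = Δ/(2-Max-Min) = 58/(510-215-157) = 58/138 = 0.42028… → S = 42.0%
(the 1/255 factors cancel in S and H, so raw channel differences can be used)
Max is G' → H = 60 × ((B-R)/Δ + 2) = 60 × ((201-157)/58 + 2)
  44/58 + 2 = 0.7586… + 2 = 2.7586…
  H = 60 × 2.7586… = 165.517…° → H = 165.5°
= HSL(165.5°, 42.0%, 72.9%)


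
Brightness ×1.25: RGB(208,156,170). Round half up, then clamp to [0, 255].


Multiply each channel by 1.25, round half up, clamp to [0, 255]
R: 208×1.25 = 260 → clamp → 255
G: 156×1.25 = 195
B: 170×1.25 = 212.5 → round → 213
= RGB(255, 195, 213)


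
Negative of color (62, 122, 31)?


Invert: (255-R, 255-G, 255-B)
R: 255-62 = 193
G: 255-122 = 133
B: 255-31 = 224
= RGB(193, 133, 224)


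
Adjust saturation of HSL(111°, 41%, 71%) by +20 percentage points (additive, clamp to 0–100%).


Original S = 41%
Adjustment = +20 percentage points
New S = 41 + (20) = 61
Clamp to [0, 100] → 61
= HSL(111°, 61%, 71%)


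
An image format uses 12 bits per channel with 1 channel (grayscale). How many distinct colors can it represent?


Total bits = 12 bits/channel × 1 channels = 12 bits
Distinct colors = 2^12
= 4,096 colors


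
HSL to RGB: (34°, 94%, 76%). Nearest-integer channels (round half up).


H=34°, S=0.94, L=0.76
C = (1-|2L-1|)×S = (1-|0.52|)×0.94 = 0.4512
H' = H/60 = 34/60 ≈ 0.5667; X = C×(1-|H' mod 2 - 1|) = 0.25568
m = L - C/2 = 0.76 - 0.2256 = 0.5344
Sector ⌊H'⌋ = 0 → (R',G',B') = (0.4512, 0.25568, 0.0)
RGB = ((R'+m)×255, (G'+m)×255, (B'+m)×255) = (251.328, 201.4704, 136.272)
Round half up → RGB(251, 201, 136)


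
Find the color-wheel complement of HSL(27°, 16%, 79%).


Complement = opposite side of color wheel = hue + 180°
H' = (27 + 180) mod 360 = 207°
S and L unchanged.
= HSL(207°, 16%, 79%)


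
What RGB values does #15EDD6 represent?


15 → 21 (R)
ED → 237 (G)
D6 → 214 (B)
= RGB(21, 237, 214)


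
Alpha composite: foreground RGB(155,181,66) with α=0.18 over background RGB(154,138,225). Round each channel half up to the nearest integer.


C = α×F + (1-α)×B, with 1-α = 0.82
R: 0.18×155 + 0.82×154 = 27.90 + 126.28 = 154.18 → 154
G: 0.18×181 + 0.82×138 = 32.58 + 113.16 = 145.74 → 146
B: 0.18×66 + 0.82×225 = 11.88 + 184.50 = 196.38 → 196
= RGB(154, 146, 196)


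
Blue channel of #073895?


Color: #073895
R = 07 = 7
G = 38 = 56
B = 95 = 149
Blue = 149


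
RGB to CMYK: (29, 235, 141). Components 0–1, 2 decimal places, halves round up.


R'=29/255≈0.1137, G'=235/255≈0.9216, B'=141/255≈0.5529
K = 1 - max(R',G',B') = 1 - 235/255 = 20/255 = 0.07843… → 0.08
(1-R'-K)/(1-K) simplifies to (max-R)/max with max = 235:
C = (235-29)/235 = 206/235 = 0.87659… → 0.88
M = (235-235)/235 = 0/235 = 0 → 0.00
Y = (235-141)/235 = 94/235 = 0.4 → 0.40
= CMYK(0.88, 0.00, 0.40, 0.08)


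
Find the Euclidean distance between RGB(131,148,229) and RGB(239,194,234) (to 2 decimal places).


d = √[(R₁-R₂)² + (G₁-G₂)² + (B₁-B₂)²]
d = √[(131-239)² + (148-194)² + (229-234)²]
d = √[11664 + 2116 + 25]
d = √13805
d ≈ 117.49


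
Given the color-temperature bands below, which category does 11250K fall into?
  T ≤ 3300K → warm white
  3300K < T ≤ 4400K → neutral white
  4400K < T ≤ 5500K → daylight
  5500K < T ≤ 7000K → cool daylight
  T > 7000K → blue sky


Temperature: 11250K
11250K > 7000K → blue sky
Classification: blue sky


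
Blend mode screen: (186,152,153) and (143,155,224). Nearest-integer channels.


Screen: C = 255 - (255-A)×(255-B)/255, rounded to nearest integer
R: 255 - (255-186)×(255-143)/255 = 255 - 7728/255 ≈ 255 - 30.306 = 224.694 → 225
G: 255 - (255-152)×(255-155)/255 = 255 - 10300/255 ≈ 255 - 40.392 = 214.608 → 215
B: 255 - (255-153)×(255-224)/255 = 255 - 3162/255 ≈ 255 - 12.400 = 242.600 → 243
= RGB(225, 215, 243)


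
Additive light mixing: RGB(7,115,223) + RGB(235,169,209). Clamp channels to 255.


Additive: each channel = min(255, C₁+C₂)
R: 7+235 = 242 → 242
G: 115+169 = 284 → 255
B: 223+209 = 432 → 255
= RGB(242, 255, 255)


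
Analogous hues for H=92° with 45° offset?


Base hue: 92°
Left analog: (92 - 45) mod 360 = 47°
Right analog: (92 + 45) mod 360 = 137°
Analogous hues = 47° and 137°


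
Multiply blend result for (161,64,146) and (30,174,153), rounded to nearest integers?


Multiply: C = A×B/255, rounded to nearest integer
R: 161×30/255 = 4830/255 ≈ 18.941 → 19
G: 64×174/255 = 11136/255 ≈ 43.671 → 44
B: 146×153/255 = 22338/255 ≈ 87.600 → 88
= RGB(19, 44, 88)


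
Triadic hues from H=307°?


Triadic: equally spaced at 120° intervals
H1 = 307°
H2 = (307 + 120) mod 360 = 67°
H3 = (307 + 240) mod 360 = 187°
Triadic = 307°, 67°, 187°


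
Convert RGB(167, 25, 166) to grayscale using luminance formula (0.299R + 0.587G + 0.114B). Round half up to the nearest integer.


Gray = 0.299×R + 0.587×G + 0.114×B
Gray = 0.299×167 + 0.587×25 + 0.114×166
Gray = 49.933 + 14.675 + 18.924
Gray = 83.532 → round half up → 84
Gray = 84


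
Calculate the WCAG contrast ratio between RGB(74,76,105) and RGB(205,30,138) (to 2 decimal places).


Linearize each sRGB channel c=v/255: c/12.92 if c ≤ 0.04045 else ((c+0.055)/1.055)^2.4
L = 0.2126×R_lin + 0.7152×G_lin + 0.0722×B_lin
Color 1 (74,76,105):
  R=74: 74/255≈0.2902 > 0.04045 → ((0.2902+0.055)/1.055)^2.4 ≈ 0.06848
  G=76: 76/255≈0.2980 > 0.04045 → ((0.2980+0.055)/1.055)^2.4 ≈ 0.07227
  B=105: 105/255≈0.4118 > 0.04045 → ((0.4118+0.055)/1.055)^2.4 ≈ 0.14126
  L1 = 0.2126×0.06848 + 0.7152×0.07227 + 0.0722×0.14126 ≈ 0.07645
Color 2 (205,30,138):
  R=205: 205/255≈0.8039 > 0.04045 → ((0.8039+0.055)/1.055)^2.4 ≈ 0.61050
  G=30: 30/255≈0.1176 > 0.04045 → ((0.1176+0.055)/1.055)^2.4 ≈ 0.01298
  B=138: 138/255≈0.5412 > 0.04045 → ((0.5412+0.055)/1.055)^2.4 ≈ 0.25415
  L2 = 0.2126×0.61050 + 0.7152×0.01298 + 0.0722×0.25415 ≈ 0.15743
Lighter = 0.15743, Darker = 0.07645
Ratio = (L_lighter + 0.05) / (L_darker + 0.05)
Ratio = (0.15743 + 0.05) / (0.07645 + 0.05) = 0.20743 / 0.12645 ≈ 1.6404
Ratio ≈ 1.64:1


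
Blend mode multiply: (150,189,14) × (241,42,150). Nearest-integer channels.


Multiply: C = A×B/255, rounded to nearest integer
R: 150×241/255 = 36150/255 ≈ 141.765 → 142
G: 189×42/255 = 7938/255 ≈ 31.129 → 31
B: 14×150/255 = 2100/255 ≈ 8.235 → 8
= RGB(142, 31, 8)


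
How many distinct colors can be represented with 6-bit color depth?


Colors = 2^bits = 2^6
= 64 colors


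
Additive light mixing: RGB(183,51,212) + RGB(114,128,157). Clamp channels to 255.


Additive: each channel = min(255, C₁+C₂)
R: 183+114 = 297 → 255
G: 51+128 = 179 → 179
B: 212+157 = 369 → 255
= RGB(255, 179, 255)


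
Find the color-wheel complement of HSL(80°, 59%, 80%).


Complement = opposite side of color wheel = hue + 180°
H' = (80 + 180) mod 360 = 260°
S and L unchanged.
= HSL(260°, 59%, 80%)


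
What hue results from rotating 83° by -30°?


New hue = (H + rotation) mod 360
New hue = (83 -30) mod 360
= 53 mod 360
= 53°


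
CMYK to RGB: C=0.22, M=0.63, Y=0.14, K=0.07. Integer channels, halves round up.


R = 255 × (1-C) × (1-K) = 255 × 0.78 × 0.93 = 184.977 → 185
G = 255 × (1-M) × (1-K) = 255 × 0.37 × 0.93 = 87.7455 → 88
B = 255 × (1-Y) × (1-K) = 255 × 0.86 × 0.93 = 203.949 → 204
= RGB(185, 88, 204)


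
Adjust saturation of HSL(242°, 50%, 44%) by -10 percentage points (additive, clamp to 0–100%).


Original S = 50%
Adjustment = -10 percentage points
New S = 50 + (-10) = 40
Clamp to [0, 100] → 40
= HSL(242°, 40%, 44%)


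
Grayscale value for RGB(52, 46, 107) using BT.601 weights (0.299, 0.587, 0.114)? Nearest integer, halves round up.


Gray = 0.299×R + 0.587×G + 0.114×B
Gray = 0.299×52 + 0.587×46 + 0.114×107
Gray = 15.548 + 27.002 + 12.198
Gray = 54.748 → round half up → 55
Gray = 55


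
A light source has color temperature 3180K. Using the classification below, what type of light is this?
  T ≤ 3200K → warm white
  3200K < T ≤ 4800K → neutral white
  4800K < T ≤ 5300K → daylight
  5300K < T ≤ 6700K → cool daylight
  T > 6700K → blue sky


Temperature: 3180K
3180K ≤ 3200K → warm white
Classification: warm white


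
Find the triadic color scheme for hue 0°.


Triadic: equally spaced at 120° intervals
H1 = 0°
H2 = (0 + 120) mod 360 = 120°
H3 = (0 + 240) mod 360 = 240°
Triadic = 0°, 120°, 240°


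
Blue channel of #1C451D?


Color: #1C451D
R = 1C = 28
G = 45 = 69
B = 1D = 29
Blue = 29


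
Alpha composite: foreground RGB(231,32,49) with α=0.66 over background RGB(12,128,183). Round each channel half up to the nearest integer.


C = α×F + (1-α)×B, with 1-α = 0.34
R: 0.66×231 + 0.34×12 = 152.46 + 4.08 = 156.54 → 157
G: 0.66×32 + 0.34×128 = 21.12 + 43.52 = 64.64 → 65
B: 0.66×49 + 0.34×183 = 32.34 + 62.22 = 94.56 → 95
= RGB(157, 65, 95)


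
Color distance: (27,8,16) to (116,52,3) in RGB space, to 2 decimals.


d = √[(R₁-R₂)² + (G₁-G₂)² + (B₁-B₂)²]
d = √[(27-116)² + (8-52)² + (16-3)²]
d = √[7921 + 1936 + 169]
d = √10026
d ≈ 100.13


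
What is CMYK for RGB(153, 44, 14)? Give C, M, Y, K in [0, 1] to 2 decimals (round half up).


R'=153/255≈0.6000, G'=44/255≈0.1725, B'=14/255≈0.0549
K = 1 - max(R',G',B') = 1 - 153/255 = 102/255 = 0.4 → 0.40
(1-R'-K)/(1-K) simplifies to (max-R)/max with max = 153:
C = (153-153)/153 = 0/153 = 0 → 0.00
M = (153-44)/153 = 109/153 = 0.71241… → 0.71
Y = (153-14)/153 = 139/153 = 0.90849… → 0.91
= CMYK(0.00, 0.71, 0.91, 0.40)


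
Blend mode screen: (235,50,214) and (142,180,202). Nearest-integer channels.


Screen: C = 255 - (255-A)×(255-B)/255, rounded to nearest integer
R: 255 - (255-235)×(255-142)/255 = 255 - 2260/255 ≈ 255 - 8.863 = 246.137 → 246
G: 255 - (255-50)×(255-180)/255 = 255 - 15375/255 ≈ 255 - 60.294 = 194.706 → 195
B: 255 - (255-214)×(255-202)/255 = 255 - 2173/255 ≈ 255 - 8.522 = 246.478 → 246
= RGB(246, 195, 246)


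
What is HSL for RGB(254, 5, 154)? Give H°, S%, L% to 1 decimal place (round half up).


Normalize: R'=254/255≈0.9961, G'=5/255≈0.0196, B'=154/255≈0.6039
Max=254/255, Min=5/255, Δ=Max-Min=249/255
L = (Max+Min)/2 = (254+5)/510 = 259/510 = 0.50784… → L = 50.8%
L > 0.5 → S = Δ/(2-Max-Min) = 249/(510-254-5) = 249/251 = 0.99203… → S = 99.2%
(the 1/255 factors cancel in S and H, so raw channel differences can be used)
Max is R' → H = 60 × (((G-B)/Δ) mod 6) = 60 × (((5-154)/249) mod 6)
  (-149)/249 = -0.5983…; negative, so add 6 → 5.4016…
  H = 60 × 5.4016… = 324.096…° → H = 324.1°
= HSL(324.1°, 99.2%, 50.8%)


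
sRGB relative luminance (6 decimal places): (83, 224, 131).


Linearize each channel (sRGB transfer function): c = v/255; c_lin = c/12.92 if c ≤ 0.04045, else ((c+0.055)/1.055)^2.4
  R: 83/255 ≈ 0.325490 > 0.04045 → ((0.325490+0.055)/1.055)^2.4 ≈ 0.086500
  G: 224/255 ≈ 0.878431 > 0.04045 → ((0.878431+0.055)/1.055)^2.4 ≈ 0.745404
  B: 131/255 ≈ 0.513725 > 0.04045 → ((0.513725+0.055)/1.055)^2.4 ≈ 0.226966
R_lin = 0.086500, G_lin = 0.745404, B_lin = 0.226966
L = 0.2126×R + 0.7152×G + 0.0722×B
L = 0.2126×0.086500 + 0.7152×0.745404 + 0.0722×0.226966
L ≈ 0.567890


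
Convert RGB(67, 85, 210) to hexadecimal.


R = 67 → 43 (hex)
G = 85 → 55 (hex)
B = 210 → D2 (hex)
Hex = #4355D2


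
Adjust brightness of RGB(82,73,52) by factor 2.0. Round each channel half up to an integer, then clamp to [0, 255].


Multiply each channel by 2.0, round half up, clamp to [0, 255]
R: 82×2.0 = 164
G: 73×2.0 = 146
B: 52×2.0 = 104
= RGB(164, 146, 104)


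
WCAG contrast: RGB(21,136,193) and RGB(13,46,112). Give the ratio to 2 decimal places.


Linearize each sRGB channel c=v/255: c/12.92 if c ≤ 0.04045 else ((c+0.055)/1.055)^2.4
L = 0.2126×R_lin + 0.7152×G_lin + 0.0722×B_lin
Color 1 (21,136,193):
  R=21: 21/255≈0.0824 > 0.04045 → ((0.0824+0.055)/1.055)^2.4 ≈ 0.00750
  G=136: 136/255≈0.5333 > 0.04045 → ((0.5333+0.055)/1.055)^2.4 ≈ 0.24620
  B=193: 193/255≈0.7569 > 0.04045 → ((0.7569+0.055)/1.055)^2.4 ≈ 0.53328
  L1 = 0.2126×0.00750 + 0.7152×0.24620 + 0.0722×0.53328 ≈ 0.21618
Color 2 (13,46,112):
  R=13: 13/255≈0.0510 > 0.04045 → ((0.0510+0.055)/1.055)^2.4 ≈ 0.00402
  G=46: 46/255≈0.1804 > 0.04045 → ((0.1804+0.055)/1.055)^2.4 ≈ 0.02732
  B=112: 112/255≈0.4392 > 0.04045 → ((0.4392+0.055)/1.055)^2.4 ≈ 0.16203
  L2 = 0.2126×0.00402 + 0.7152×0.02732 + 0.0722×0.16203 ≈ 0.03209
Lighter = 0.21618, Darker = 0.03209
Ratio = (L_lighter + 0.05) / (L_darker + 0.05)
Ratio = (0.21618 + 0.05) / (0.03209 + 0.05) = 0.26618 / 0.08209 ≈ 3.2424
Ratio ≈ 3.24:1


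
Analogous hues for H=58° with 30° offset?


Base hue: 58°
Left analog: (58 - 30) mod 360 = 28°
Right analog: (58 + 30) mod 360 = 88°
Analogous hues = 28° and 88°


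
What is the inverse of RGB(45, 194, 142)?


Invert: (255-R, 255-G, 255-B)
R: 255-45 = 210
G: 255-194 = 61
B: 255-142 = 113
= RGB(210, 61, 113)


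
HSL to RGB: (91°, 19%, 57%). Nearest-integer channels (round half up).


H=91°, S=0.19, L=0.57
C = (1-|2L-1|)×S = (1-|0.14|)×0.19 = 0.1634
H' = H/60 = 91/60 ≈ 1.5167; X = C×(1-|H' mod 2 - 1|) ≈ 0.0790
m = L - C/2 = 0.57 - 0.0817 = 0.4883
Sector ⌊H'⌋ = 1 → (R',G',B') = (≈0.0790, 0.1634, 0.0)
RGB = ((R'+m)×255, (G'+m)×255, (B'+m)×255) = (144.65555, 166.1835, 124.5165)
Round half up → RGB(145, 166, 125)


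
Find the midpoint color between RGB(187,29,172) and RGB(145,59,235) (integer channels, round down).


Midpoint: each channel = ⌊(C₁+C₂)/2⌋
R: ⌊(187+145)/2⌋ = 166
G: ⌊(29+59)/2⌋ = 44
B: ⌊(172+235)/2⌋ = 203
= RGB(166, 44, 203)


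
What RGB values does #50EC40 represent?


50 → 80 (R)
EC → 236 (G)
40 → 64 (B)
= RGB(80, 236, 64)


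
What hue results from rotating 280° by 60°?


New hue = (H + rotation) mod 360
New hue = (280 + 60) mod 360
= 340 mod 360
= 340°


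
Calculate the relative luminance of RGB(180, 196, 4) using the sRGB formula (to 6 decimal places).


Linearize each channel (sRGB transfer function): c = v/255; c_lin = c/12.92 if c ≤ 0.04045, else ((c+0.055)/1.055)^2.4
  R: 180/255 ≈ 0.705882 > 0.04045 → ((0.705882+0.055)/1.055)^2.4 ≈ 0.456411
  G: 196/255 ≈ 0.768627 > 0.04045 → ((0.768627+0.055)/1.055)^2.4 ≈ 0.552011
  B: 4/255 ≈ 0.015686 ≤ 0.04045 → 0.015686/12.92 ≈ 0.001214
R_lin = 0.456411, G_lin = 0.552011, B_lin = 0.001214
L = 0.2126×R + 0.7152×G + 0.0722×B
L = 0.2126×0.456411 + 0.7152×0.552011 + 0.0722×0.001214
L ≈ 0.491919


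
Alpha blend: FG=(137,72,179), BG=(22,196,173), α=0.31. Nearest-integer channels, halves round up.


C = α×F + (1-α)×B, with 1-α = 0.69
R: 0.31×137 + 0.69×22 = 42.47 + 15.18 = 57.65 → 58
G: 0.31×72 + 0.69×196 = 22.32 + 135.24 = 157.56 → 158
B: 0.31×179 + 0.69×173 = 55.49 + 119.37 = 174.86 → 175
= RGB(58, 158, 175)


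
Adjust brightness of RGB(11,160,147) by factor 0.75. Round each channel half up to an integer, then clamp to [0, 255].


Multiply each channel by 0.75, round half up, clamp to [0, 255]
R: 11×0.75 = 8.25 → round → 8
G: 160×0.75 = 120
B: 147×0.75 = 110.25 → round → 110
= RGB(8, 120, 110)


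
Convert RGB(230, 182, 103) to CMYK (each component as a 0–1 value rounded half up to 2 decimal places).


R'=230/255≈0.9020, G'=182/255≈0.7137, B'=103/255≈0.4039
K = 1 - max(R',G',B') = 1 - 230/255 = 25/255 = 0.09803… → 0.10
(1-R'-K)/(1-K) simplifies to (max-R)/max with max = 230:
C = (230-230)/230 = 0/230 = 0 → 0.00
M = (230-182)/230 = 48/230 = 0.20869… → 0.21
Y = (230-103)/230 = 127/230 = 0.55217… → 0.55
= CMYK(0.00, 0.21, 0.55, 0.10)


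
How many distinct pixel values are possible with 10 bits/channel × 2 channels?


Total bits = 10 bits/channel × 2 channels = 20 bits
Distinct pixel values = 2^20
= 1,048,576 pixel values


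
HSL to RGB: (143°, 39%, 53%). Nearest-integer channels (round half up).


H=143°, S=0.39, L=0.53
C = (1-|2L-1|)×S = (1-|0.06|)×0.39 = 0.3666
H' = H/60 = 143/60 ≈ 2.3833; X = C×(1-|H' mod 2 - 1|) = 0.14053
m = L - C/2 = 0.53 - 0.1833 = 0.3467
Sector ⌊H'⌋ = 2 → (R',G',B') = (0.0, 0.3666, 0.14053)
RGB = ((R'+m)×255, (G'+m)×255, (B'+m)×255) = (88.4085, 181.8915, 124.24365)
Round half up → RGB(88, 182, 124)


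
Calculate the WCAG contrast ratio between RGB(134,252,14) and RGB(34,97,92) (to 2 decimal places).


Linearize each sRGB channel c=v/255: c/12.92 if c ≤ 0.04045 else ((c+0.055)/1.055)^2.4
L = 0.2126×R_lin + 0.7152×G_lin + 0.0722×B_lin
Color 1 (134,252,14):
  R=134: 134/255≈0.5255 > 0.04045 → ((0.5255+0.055)/1.055)^2.4 ≈ 0.23840
  G=252: 252/255≈0.9882 > 0.04045 → ((0.9882+0.055)/1.055)^2.4 ≈ 0.97345
  B=14: 14/255≈0.0549 > 0.04045 → ((0.0549+0.055)/1.055)^2.4 ≈ 0.00439
  L1 = 0.2126×0.23840 + 0.7152×0.97345 + 0.0722×0.00439 ≈ 0.74721
Color 2 (34,97,92):
  R=34: 34/255≈0.1333 > 0.04045 → ((0.1333+0.055)/1.055)^2.4 ≈ 0.01600
  G=97: 97/255≈0.3804 > 0.04045 → ((0.3804+0.055)/1.055)^2.4 ≈ 0.11954
  B=92: 92/255≈0.3608 > 0.04045 → ((0.3608+0.055)/1.055)^2.4 ≈ 0.10702
  L2 = 0.2126×0.01600 + 0.7152×0.11954 + 0.0722×0.10702 ≈ 0.09662
Lighter = 0.74721, Darker = 0.09662
Ratio = (L_lighter + 0.05) / (L_darker + 0.05)
Ratio = (0.74721 + 0.05) / (0.09662 + 0.05) = 0.79721 / 0.14662 ≈ 5.4372
Ratio ≈ 5.44:1


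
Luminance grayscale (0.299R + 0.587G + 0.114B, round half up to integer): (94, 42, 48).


Gray = 0.299×R + 0.587×G + 0.114×B
Gray = 0.299×94 + 0.587×42 + 0.114×48
Gray = 28.106 + 24.654 + 5.472
Gray = 58.232 → round half up → 58
Gray = 58


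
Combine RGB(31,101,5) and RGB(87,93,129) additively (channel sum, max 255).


Additive: each channel = min(255, C₁+C₂)
R: 31+87 = 118 → 118
G: 101+93 = 194 → 194
B: 5+129 = 134 → 134
= RGB(118, 194, 134)


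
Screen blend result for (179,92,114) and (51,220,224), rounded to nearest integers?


Screen: C = 255 - (255-A)×(255-B)/255, rounded to nearest integer
R: 255 - (255-179)×(255-51)/255 = 255 - 15504/255 ≈ 255 - 60.800 = 194.200 → 194
G: 255 - (255-92)×(255-220)/255 = 255 - 5705/255 ≈ 255 - 22.373 = 232.627 → 233
B: 255 - (255-114)×(255-224)/255 = 255 - 4371/255 ≈ 255 - 17.141 = 237.859 → 238
= RGB(194, 233, 238)


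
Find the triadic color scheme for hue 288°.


Triadic: equally spaced at 120° intervals
H1 = 288°
H2 = (288 + 120) mod 360 = 48°
H3 = (288 + 240) mod 360 = 168°
Triadic = 288°, 48°, 168°


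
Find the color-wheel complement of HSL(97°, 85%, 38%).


Complement = opposite side of color wheel = hue + 180°
H' = (97 + 180) mod 360 = 277°
S and L unchanged.
= HSL(277°, 85%, 38%)


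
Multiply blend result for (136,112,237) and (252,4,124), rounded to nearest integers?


Multiply: C = A×B/255, rounded to nearest integer
R: 136×252/255 = 34272/255 ≈ 134.400 → 134
G: 112×4/255 = 448/255 ≈ 1.757 → 2
B: 237×124/255 = 29388/255 ≈ 115.247 → 115
= RGB(134, 2, 115)


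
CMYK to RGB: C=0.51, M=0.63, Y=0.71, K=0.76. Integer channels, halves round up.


R = 255 × (1-C) × (1-K) = 255 × 0.49 × 0.24 = 29.988 → 30
G = 255 × (1-M) × (1-K) = 255 × 0.37 × 0.24 = 22.644 → 23
B = 255 × (1-Y) × (1-K) = 255 × 0.29 × 0.24 = 17.748 → 18
= RGB(30, 23, 18)


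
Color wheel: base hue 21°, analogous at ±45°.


Base hue: 21°
Left analog: (21 - 45) mod 360 = 336°
Right analog: (21 + 45) mod 360 = 66°
Analogous hues = 336° and 66°


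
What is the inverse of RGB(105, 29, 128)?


Invert: (255-R, 255-G, 255-B)
R: 255-105 = 150
G: 255-29 = 226
B: 255-128 = 127
= RGB(150, 226, 127)


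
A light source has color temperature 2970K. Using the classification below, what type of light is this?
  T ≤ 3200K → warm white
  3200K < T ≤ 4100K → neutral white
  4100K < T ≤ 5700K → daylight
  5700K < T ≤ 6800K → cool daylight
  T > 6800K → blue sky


Temperature: 2970K
2970K ≤ 3200K → warm white
Classification: warm white
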